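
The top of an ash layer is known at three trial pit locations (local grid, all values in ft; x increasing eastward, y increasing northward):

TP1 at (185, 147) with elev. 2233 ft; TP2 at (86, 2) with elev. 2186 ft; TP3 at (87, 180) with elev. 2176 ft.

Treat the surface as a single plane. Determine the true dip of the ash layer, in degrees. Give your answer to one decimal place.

Two edge vectors: TP1→TP2 = (-99, -145, -47), TP1→TP3 = (-98, 33, -57).
Normal n = (TP1→TP2) × (TP1→TP3) = (9816, -1037, -17477).
So ∂z/∂x = −n_x/n_z = 0.56165 and ∂z/∂y = −n_y/n_z = −0.05934.
Gradient magnitude |∇z| = √(a² + b²) = √(0.31545 + 0.00352) = 0.56478.
True dip = arctan(0.56478) = 29.5°, dipping toward W (azimuth ≈ 276°).

29.5°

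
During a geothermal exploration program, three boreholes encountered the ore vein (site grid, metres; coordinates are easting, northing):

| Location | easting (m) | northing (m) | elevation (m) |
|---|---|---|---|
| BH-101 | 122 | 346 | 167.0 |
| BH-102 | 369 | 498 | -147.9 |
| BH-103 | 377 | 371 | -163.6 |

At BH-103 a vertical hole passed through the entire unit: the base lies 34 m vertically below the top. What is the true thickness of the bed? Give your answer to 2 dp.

Two edge vectors: BH-101→BH-102 = (247, 152, -314.9), BH-101→BH-103 = (255, 25, -330.6).
Normal n = (BH-101→BH-102) × (BH-101→BH-103) = (-42378.7, 1358.7, -32585).
So ∂z/∂easting = −n_x/n_z = −1.30056 and ∂z/∂northing = −n_y/n_z = 0.04170.
|∇z| = √(a²+b²) = 1.30123, so dip δ = arctan(1.30123) = 52.46°.
True thickness = vertical thickness × cos δ = 34 × cos 52.46° = 20.72 m.

20.72 m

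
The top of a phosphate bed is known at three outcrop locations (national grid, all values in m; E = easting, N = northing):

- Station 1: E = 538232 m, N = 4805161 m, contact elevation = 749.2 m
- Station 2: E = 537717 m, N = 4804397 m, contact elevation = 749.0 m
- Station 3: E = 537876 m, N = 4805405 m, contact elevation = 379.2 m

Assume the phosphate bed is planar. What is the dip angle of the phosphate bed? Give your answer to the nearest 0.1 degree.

40.6°

Two edge vectors: Station 1→Station 2 = (-515, -764, -0.2), Station 1→Station 3 = (-356, 244, -370).
Normal n = (Station 1→Station 2) × (Station 1→Station 3) = (282728.8, -190478.8, -397644).
So ∂z/∂E = −n_x/n_z = 0.71101 and ∂z/∂N = −n_y/n_z = −0.47902.
Gradient magnitude |∇z| = √(a² + b²) = √(0.50554 + 0.22946) = 0.85732.
True dip = arctan(0.85732) = 40.6°, dipping toward NW (azimuth ≈ 304°).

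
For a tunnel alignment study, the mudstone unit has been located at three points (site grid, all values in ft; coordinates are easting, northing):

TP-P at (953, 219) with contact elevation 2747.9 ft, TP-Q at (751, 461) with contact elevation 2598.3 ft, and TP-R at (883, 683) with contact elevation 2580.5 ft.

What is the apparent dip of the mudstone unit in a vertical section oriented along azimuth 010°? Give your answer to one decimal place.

Two edge vectors: TP-P→TP-Q = (-202, 242, -149.6), TP-P→TP-R = (-70, 464, -167.4).
Normal n = (TP-P→TP-Q) × (TP-P→TP-R) = (28903.6, -23342.8, -76788).
So ∂z/∂easting = −n_x/n_z = 0.37641 and ∂z/∂northing = −n_y/n_z = −0.30399.
Unit vector along 010° is (sin 10°, cos 10°) = (0.1736, 0.9848).
Slope in that direction = a·(0.1736) + b·(0.9848) = −0.23401.
Apparent dip = arctan|0.23401| = 13.2° (true dip is 25.8°, so apparent ≤ true as expected).

13.2°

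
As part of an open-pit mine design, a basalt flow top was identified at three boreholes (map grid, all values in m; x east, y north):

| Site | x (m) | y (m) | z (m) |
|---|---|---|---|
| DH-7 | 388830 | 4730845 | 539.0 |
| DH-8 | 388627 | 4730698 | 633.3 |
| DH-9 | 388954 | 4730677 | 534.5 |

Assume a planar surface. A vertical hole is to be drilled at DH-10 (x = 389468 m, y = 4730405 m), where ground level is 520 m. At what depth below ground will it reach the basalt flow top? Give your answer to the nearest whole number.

Two edge vectors: DH-7→DH-8 = (-203, -147, 94.3), DH-7→DH-9 = (124, -168, -4.5).
Normal n = (DH-7→DH-8) × (DH-7→DH-9) = (16503.9, 10779.7, 52332).
So ∂z/∂x = −n_x/n_z = −0.31536918 and ∂z/∂y = −n_y/n_z = −0.20598678.
Intercept c from DH-7: 539 + 122625.00 + 974491.51 = 1097655.51.
At (389468, 4730405): z_contact = −122826.2 − 974400.9 + 1097655.51 = 428.4 m.
Depth below ground = 520 − 428.4 = 92 m.

92 m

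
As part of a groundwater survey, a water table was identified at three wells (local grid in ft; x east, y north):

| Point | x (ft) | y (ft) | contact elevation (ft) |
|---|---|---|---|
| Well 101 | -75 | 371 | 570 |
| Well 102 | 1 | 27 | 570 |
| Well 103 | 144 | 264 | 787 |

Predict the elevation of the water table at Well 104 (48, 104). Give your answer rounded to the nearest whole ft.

641 ft

Two edge vectors: Well 101→Well 102 = (76, -344, 0), Well 101→Well 103 = (219, -107, 217).
Normal n = (Well 101→Well 102) × (Well 101→Well 103) = (-74648, -16492, 67204).
So ∂z/∂x = −n_x/n_z = 1.11077 and ∂z/∂y = −n_y/n_z = 0.24540.
Intercept c from Well 101: 570 + 83.31 − 91.04 = 562.26.
At (48, 104): z = 53.3 + 25.5 + 562.26 = 641.1 ft.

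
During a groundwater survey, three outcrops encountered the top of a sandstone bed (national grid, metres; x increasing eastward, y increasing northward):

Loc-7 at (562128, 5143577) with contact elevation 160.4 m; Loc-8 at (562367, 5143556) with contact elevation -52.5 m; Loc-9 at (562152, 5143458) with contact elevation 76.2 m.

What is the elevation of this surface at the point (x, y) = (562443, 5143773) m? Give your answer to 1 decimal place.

0.0 m

Two edge vectors: Loc-7→Loc-8 = (239, -21, -212.9), Loc-7→Loc-9 = (24, -119, -84.2).
Normal n = (Loc-7→Loc-8) × (Loc-7→Loc-9) = (-23566.9, 15014.2, -27937).
So ∂z/∂x = −n_x/n_z = −0.843573039 and ∂z/∂y = −n_y/n_z = 0.537430648.
Intercept c from Loc-7: 160.4 + 474196.03 − 2764315.92 = −2289959.49.
At (562443, 5143773): z = −474461.8 + 2764421.3 − 2289959.49 = 0.0 m.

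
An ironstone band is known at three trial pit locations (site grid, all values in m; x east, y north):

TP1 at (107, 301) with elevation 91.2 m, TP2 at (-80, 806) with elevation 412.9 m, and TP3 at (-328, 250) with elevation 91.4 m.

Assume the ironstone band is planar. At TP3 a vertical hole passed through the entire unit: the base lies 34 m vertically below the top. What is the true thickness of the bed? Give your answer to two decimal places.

Two edge vectors: TP1→TP2 = (-187, 505, 321.7), TP1→TP3 = (-435, -51, 0.2).
Normal n = (TP1→TP2) × (TP1→TP3) = (16507.7, -139902.1, 229212).
So ∂z/∂x = −n_x/n_z = −0.07202 and ∂z/∂y = −n_y/n_z = 0.61036.
|∇z| = √(a²+b²) = 0.61460, so dip δ = arctan(0.61460) = 31.57°.
True thickness = vertical thickness × cos δ = 34 × cos 31.57° = 28.97 m.

28.97 m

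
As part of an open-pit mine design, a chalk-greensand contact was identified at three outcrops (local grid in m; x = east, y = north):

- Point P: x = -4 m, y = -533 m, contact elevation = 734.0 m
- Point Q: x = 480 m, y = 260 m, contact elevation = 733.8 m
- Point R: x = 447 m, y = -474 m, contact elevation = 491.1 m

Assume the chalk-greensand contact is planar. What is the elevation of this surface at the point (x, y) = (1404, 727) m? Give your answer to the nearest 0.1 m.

Two edge vectors: Point P→Point Q = (484, 793, -0.2), Point P→Point R = (451, 59, -242.9).
Normal n = (Point P→Point Q) × (Point P→Point R) = (-192607.9, 117473.4, -329087).
So ∂z/∂x = −n_x/n_z = −0.585280 and ∂z/∂y = −n_y/n_z = 0.356968.
Intercept c from Point P: 734 − 2.34 + 190.26 = 921.92.
At (1404, 727): z = −821.7 + 259.5 + 921.92 = 359.7 m.

359.7 m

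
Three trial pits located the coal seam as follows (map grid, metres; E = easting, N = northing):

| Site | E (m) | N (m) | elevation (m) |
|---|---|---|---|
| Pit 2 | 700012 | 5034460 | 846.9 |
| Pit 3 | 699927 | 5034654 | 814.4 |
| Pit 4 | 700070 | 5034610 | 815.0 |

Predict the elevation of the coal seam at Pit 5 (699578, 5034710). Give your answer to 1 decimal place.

822.8 m

Let the plane be z = a·E + b·N + c.
Pit 3−Pit 2: −85a + 194b = −32.5;  Pit 4−Pit 2: 58a + 150b = −31.9.
Solving gives a = −0.054728773, b = −0.191504875.
Then c = 846.9 − a·700012 − b·5034460 = 1003281.33.
At (699578, 5034710): z = −38287.0 − 964171.5 + 1003281.33 = 822.8 m.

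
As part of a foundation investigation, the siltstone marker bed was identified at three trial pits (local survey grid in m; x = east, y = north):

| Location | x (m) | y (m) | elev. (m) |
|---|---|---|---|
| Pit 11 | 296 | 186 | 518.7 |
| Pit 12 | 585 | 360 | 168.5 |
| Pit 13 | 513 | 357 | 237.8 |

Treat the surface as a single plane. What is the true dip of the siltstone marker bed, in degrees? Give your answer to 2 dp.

46.22°

Two edge vectors: Pit 11→Pit 12 = (289, 174, -350.2), Pit 11→Pit 13 = (217, 171, -280.9).
Normal n = (Pit 11→Pit 12) × (Pit 11→Pit 13) = (11007.6, 5186.7, 11661).
So ∂z/∂x = −n_x/n_z = −0.94397 and ∂z/∂y = −n_y/n_z = −0.44479.
Gradient magnitude |∇z| = √(a² + b²) = √(0.89107 + 0.19784) = 1.04351.
True dip = arctan(1.04351) = 46.22°, dipping toward ENE (azimuth ≈ 065°).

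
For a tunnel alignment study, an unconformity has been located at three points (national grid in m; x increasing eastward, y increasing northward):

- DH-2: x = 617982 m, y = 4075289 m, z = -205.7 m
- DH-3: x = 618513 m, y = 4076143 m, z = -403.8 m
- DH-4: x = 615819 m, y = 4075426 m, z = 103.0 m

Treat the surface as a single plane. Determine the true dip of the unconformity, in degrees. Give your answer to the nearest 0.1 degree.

Let the plane be z = a·x + b·y + c.
DH-3−DH-2: 531a + 854b = −198.1;  DH-4−DH-2: −2163a + 137b = 308.7.
Solving gives a = −0.15145, b = −0.13780.
Gradient magnitude |∇z| = √(a² + b²) = √(0.02294 + 0.01899) = 0.20476.
True dip = arctan(0.20476) = 11.6°, dipping toward NE (azimuth ≈ 048°).

11.6°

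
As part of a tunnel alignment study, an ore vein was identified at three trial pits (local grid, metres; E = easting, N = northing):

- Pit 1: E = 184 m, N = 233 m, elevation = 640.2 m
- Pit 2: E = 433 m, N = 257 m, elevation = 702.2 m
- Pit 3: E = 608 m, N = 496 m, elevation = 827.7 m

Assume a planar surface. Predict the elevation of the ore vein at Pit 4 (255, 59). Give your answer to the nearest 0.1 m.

591.2 m

Two edge vectors: Pit 1→Pit 2 = (249, 24, 62), Pit 1→Pit 3 = (424, 263, 187.5).
Normal n = (Pit 1→Pit 2) × (Pit 1→Pit 3) = (-11806, -20399.5, 55311).
So ∂z/∂E = −n_x/n_z = 0.21345 and ∂z/∂N = −n_y/n_z = 0.36881.
Intercept c from Pit 1: 640.2 − 39.27 − 85.93 = 514.99.
At (255, 59): z = 54.4 + 21.8 + 514.99 = 591.2 m.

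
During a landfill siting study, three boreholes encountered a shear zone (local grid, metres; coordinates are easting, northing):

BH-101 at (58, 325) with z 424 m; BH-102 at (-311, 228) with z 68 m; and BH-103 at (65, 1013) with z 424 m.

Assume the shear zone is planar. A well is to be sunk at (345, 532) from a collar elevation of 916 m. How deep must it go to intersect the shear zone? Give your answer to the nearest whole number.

Two edge vectors: BH-101→BH-102 = (-369, -97, -356), BH-101→BH-103 = (7, 688, 0).
Normal n = (BH-101→BH-102) × (BH-101→BH-103) = (244928, -2492, -253193).
So ∂z/∂easting = −n_x/n_z = 0.96736 and ∂z/∂northing = −n_y/n_z = −0.00984.
Intercept c from BH-101: 424 − 56.11 + 3.20 = 371.09.
At (345, 532): z_contact = 333.7 − 5.2 + 371.09 = 699.6 m.
Depth below ground = 916 − 699.6 = 216 m.

216 m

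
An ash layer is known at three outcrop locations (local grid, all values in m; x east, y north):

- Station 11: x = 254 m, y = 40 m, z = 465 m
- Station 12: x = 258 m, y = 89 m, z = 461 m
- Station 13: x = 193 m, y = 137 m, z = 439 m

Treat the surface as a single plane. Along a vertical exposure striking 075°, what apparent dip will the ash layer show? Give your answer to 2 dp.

Two edge vectors: Station 11→Station 12 = (4, 49, -4), Station 11→Station 13 = (-61, 97, -26).
Normal n = (Station 11→Station 12) × (Station 11→Station 13) = (-886, 348, 3377).
So ∂z/∂x = −n_x/n_z = 0.26236 and ∂z/∂y = −n_y/n_z = −0.10305.
Unit vector along 075° is (sin 75°, cos 75°) = (0.9659, 0.2588).
Slope in that direction = a·(0.9659) + b·(0.2588) = 0.22675.
Apparent dip = arctan|0.22675| = 12.78° (true dip is 15.7°, so apparent ≤ true as expected).

12.78°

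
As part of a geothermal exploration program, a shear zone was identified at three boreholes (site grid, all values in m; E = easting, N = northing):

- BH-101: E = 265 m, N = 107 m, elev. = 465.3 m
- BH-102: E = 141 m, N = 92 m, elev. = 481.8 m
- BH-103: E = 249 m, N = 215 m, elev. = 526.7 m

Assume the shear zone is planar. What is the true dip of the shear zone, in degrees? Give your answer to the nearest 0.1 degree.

29.9°

Let the plane be z = a·E + b·N + c.
BH-102−BH-101: −124a − 15b = 16.5;  BH-103−BH-101: −16a + 108b = 61.4.
Solving gives a = −0.19828, b = 0.53914.
Gradient magnitude |∇z| = √(a² + b²) = √(0.03932 + 0.29068) = 0.57445.
True dip = arctan(0.57445) = 29.9°, dipping toward SSE (azimuth ≈ 160°).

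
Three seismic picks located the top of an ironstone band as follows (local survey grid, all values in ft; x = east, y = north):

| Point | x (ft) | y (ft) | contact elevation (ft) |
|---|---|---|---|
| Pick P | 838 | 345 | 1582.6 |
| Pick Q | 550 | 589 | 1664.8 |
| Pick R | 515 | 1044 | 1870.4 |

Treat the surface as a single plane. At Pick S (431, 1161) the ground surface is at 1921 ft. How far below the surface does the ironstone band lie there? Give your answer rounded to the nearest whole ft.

Let the plane be z = a·x + b·y + c.
Pick Q−Pick P: −288a + 244b = 82.2;  Pick R−Pick P: −323a + 699b = 287.8.
Solving gives a = 0.10421, b = 0.45988.
Then c = 1582.6 − a·838 − b·345 = 1336.61.
At (431, 1161): z_contact = 44.9 + 533.9 + 1336.61 = 1915.5 ft.
Depth below ground = 1921 − 1915.5 = 6 ft.

6 ft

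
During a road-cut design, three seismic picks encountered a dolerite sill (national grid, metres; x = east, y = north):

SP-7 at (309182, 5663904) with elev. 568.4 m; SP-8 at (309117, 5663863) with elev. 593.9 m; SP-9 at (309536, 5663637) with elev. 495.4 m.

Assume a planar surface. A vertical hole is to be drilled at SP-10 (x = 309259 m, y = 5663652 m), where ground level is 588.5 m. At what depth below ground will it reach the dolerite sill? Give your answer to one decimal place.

Let the plane be z = a·x + b·y + c.
SP-8−SP-7: −65a − 41b = 25.5;  SP-9−SP-7: 354a − 267b = −73.
Solving gives a = −0.307555932, b = −0.134362547.
Then c = 568.4 − a·309182 − b·5663904 = 856675.72.
At (309259, 5663652): z_contact = −95114.44 − 760982.71 + 856675.72 = 578.58 m.
Depth below ground = 588.5 − 578.58 = 9.9 m.

9.9 m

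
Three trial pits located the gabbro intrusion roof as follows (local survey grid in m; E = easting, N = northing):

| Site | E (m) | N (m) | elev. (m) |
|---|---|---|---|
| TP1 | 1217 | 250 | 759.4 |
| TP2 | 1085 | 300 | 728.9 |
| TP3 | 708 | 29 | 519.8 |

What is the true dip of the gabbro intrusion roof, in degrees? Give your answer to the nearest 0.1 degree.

Let the plane be z = a·E + b·N + c.
TP2−TP1: −132a + 50b = −30.5;  TP3−TP1: −509a − 221b = −239.6.
Solving gives a = 0.34273, b = 0.29480.
Gradient magnitude |∇z| = √(a² + b²) = √(0.11746 + 0.08691) = 0.45207.
True dip = arctan(0.45207) = 24.3°, dipping toward SW (azimuth ≈ 229°).

24.3°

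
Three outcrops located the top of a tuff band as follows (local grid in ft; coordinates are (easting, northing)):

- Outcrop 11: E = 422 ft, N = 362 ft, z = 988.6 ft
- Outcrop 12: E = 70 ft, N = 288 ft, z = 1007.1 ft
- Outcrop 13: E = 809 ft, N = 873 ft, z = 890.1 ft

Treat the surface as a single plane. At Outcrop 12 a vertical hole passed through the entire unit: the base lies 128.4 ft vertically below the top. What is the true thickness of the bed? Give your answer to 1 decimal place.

126.3 ft

Two edge vectors: Outcrop 11→Outcrop 12 = (-352, -74, 18.5), Outcrop 11→Outcrop 13 = (387, 511, -98.5).
Normal n = (Outcrop 11→Outcrop 12) × (Outcrop 11→Outcrop 13) = (-2164.5, -27512.5, -151234).
So ∂z/∂E = −n_x/n_z = −0.01431 and ∂z/∂N = −n_y/n_z = −0.18192.
|∇z| = √(a²+b²) = 0.18248, so dip δ = arctan(0.18248) = 10.34°.
True thickness = vertical thickness × cos δ = 128.4 × cos 10.34° = 126.3 ft.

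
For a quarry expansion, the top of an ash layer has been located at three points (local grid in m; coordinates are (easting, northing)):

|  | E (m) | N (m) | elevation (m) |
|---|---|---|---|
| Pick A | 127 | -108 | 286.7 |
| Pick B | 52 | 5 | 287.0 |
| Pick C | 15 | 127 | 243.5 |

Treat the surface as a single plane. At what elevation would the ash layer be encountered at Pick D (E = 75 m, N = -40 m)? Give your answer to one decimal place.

293.7 m

Two edge vectors: Pick A→Pick B = (-75, 113, 0.3), Pick A→Pick C = (-112, 235, -43.2).
Normal n = (Pick A→Pick B) × (Pick A→Pick C) = (-4952.1, -3273.6, -4969).
So ∂z/∂E = −n_x/n_z = −0.99660 and ∂z/∂N = −n_y/n_z = −0.65880.
Intercept c from Pick A: 286.7 + 126.57 − 71.15 = 342.12.
At (75, -40): z = −74.7 + 26.4 + 342.12 = 293.7 m.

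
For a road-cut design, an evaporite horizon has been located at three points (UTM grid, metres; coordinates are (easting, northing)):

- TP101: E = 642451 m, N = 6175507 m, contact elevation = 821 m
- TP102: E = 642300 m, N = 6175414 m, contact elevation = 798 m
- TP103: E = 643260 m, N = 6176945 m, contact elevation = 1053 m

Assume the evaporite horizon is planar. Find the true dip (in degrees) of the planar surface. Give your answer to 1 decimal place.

Two edge vectors: TP101→TP102 = (-151, -93, -23), TP101→TP103 = (809, 1438, 232).
Normal n = (TP101→TP102) × (TP101→TP103) = (11498, 16425, -141901).
So ∂z/∂E = −n_x/n_z = 0.08103 and ∂z/∂N = −n_y/n_z = 0.11575.
Gradient magnitude |∇z| = √(a² + b²) = √(0.00657 + 0.01340) = 0.14129.
True dip = arctan(0.14129) = 8.0°, dipping toward SW (azimuth ≈ 215°).

8.0°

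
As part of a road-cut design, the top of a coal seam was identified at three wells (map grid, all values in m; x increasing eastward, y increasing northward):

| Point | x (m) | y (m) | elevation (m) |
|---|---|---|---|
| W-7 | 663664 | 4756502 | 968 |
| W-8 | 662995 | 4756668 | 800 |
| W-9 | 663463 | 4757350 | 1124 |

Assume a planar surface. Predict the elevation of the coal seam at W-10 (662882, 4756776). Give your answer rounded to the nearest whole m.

Two edge vectors: W-7→W-8 = (-669, 166, -168), W-7→W-9 = (-201, 848, 156).
Normal n = (W-7→W-8) × (W-7→W-9) = (168360, 138132, -533946).
So ∂z/∂x = −n_x/n_z = 0.31531278 and ∂z/∂y = −n_y/n_z = 0.25870032.
Intercept c from W-7: 968 − 209261.74 − 1230508.58 = −1438802.32.
At (662882, 4756776): z = 209015.2 + 1230579.5 − 1438802.32 = 792.3 m.

792 m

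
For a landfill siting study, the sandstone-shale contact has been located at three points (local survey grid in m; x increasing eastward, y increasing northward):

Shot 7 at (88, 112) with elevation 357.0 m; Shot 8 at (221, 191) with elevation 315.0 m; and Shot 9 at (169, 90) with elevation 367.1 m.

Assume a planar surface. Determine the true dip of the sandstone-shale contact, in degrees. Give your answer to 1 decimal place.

27.0°

Let the plane be z = a·x + b·y + c.
Shot 8−Shot 7: 133a + 79b = −42;  Shot 9−Shot 7: 81a − 22b = 10.1.
Solving gives a = −0.01352, b = −0.50888.
Gradient magnitude |∇z| = √(a² + b²) = √(0.00018 + 0.25896) = 0.50906.
True dip = arctan(0.50906) = 27.0°, dipping toward N (azimuth ≈ 002°).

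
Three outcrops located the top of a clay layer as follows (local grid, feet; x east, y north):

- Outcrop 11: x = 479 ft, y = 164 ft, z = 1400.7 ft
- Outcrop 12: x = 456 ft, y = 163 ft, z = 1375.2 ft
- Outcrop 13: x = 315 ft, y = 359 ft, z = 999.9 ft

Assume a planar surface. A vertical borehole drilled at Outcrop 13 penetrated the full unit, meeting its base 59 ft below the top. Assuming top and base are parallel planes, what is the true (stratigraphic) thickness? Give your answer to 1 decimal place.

Let the plane be z = a·x + b·y + c.
Outcrop 12−Outcrop 11: −23a − 1b = −25.5;  Outcrop 13−Outcrop 11: −164a + 195b = −400.8.
Solving gives a = 1.15580, b = −1.08333.
|∇z| = √(a²+b²) = 1.58413, so dip δ = arctan(1.58413) = 57.74°.
True thickness = vertical thickness × cos δ = 59 × cos 57.74° = 31.5 ft.

31.5 ft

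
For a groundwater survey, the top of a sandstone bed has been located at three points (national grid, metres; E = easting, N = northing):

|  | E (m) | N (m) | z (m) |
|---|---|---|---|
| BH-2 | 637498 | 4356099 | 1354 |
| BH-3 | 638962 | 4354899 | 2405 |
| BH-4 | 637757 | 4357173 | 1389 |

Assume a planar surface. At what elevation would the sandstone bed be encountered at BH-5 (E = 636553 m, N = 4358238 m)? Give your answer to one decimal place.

515.5 m

Let the plane be z = a·E + b·N + c.
BH-3−BH-2: 1464a − 1200b = 1051;  BH-4−BH-2: 259a + 1074b = 35.
Solving gives a = 0.621715054, b = −0.117340967.
Then c = 1354 − a·637498 − b·4356099 = 116160.77.
At (636553, 4358238): z = 395754.6 − 511399.9 + 116160.77 = 515.5 m.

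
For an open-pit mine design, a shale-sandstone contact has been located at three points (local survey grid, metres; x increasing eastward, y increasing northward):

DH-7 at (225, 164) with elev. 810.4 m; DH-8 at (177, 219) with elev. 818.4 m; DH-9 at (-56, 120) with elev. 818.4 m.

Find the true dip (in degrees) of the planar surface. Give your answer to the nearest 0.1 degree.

6.6°

Let the plane be z = a·x + b·y + c.
DH-8−DH-7: −48a + 55b = 8;  DH-9−DH-7: −281a − 44b = 8.
Solving gives a = −0.04508, b = 0.10611.
Gradient magnitude |∇z| = √(a² + b²) = √(0.00203 + 0.01126) = 0.11529.
True dip = arctan(0.11529) = 6.6°, dipping toward SSE (azimuth ≈ 157°).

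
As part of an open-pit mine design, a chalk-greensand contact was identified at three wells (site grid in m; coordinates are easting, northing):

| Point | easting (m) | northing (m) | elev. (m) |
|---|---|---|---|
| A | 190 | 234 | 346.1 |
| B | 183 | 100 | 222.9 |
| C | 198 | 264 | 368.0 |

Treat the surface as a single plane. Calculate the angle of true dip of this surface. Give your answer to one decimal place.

52.6°

Two edge vectors: A→B = (-7, -134, -123.2), A→C = (8, 30, 21.9).
Normal n = (A→B) × (A→C) = (761.4, -832.3, 862).
So ∂z/∂easting = −n_x/n_z = −0.88329 and ∂z/∂northing = −n_y/n_z = 0.96555.
Gradient magnitude |∇z| = √(a² + b²) = √(0.78021 + 0.93228) = 1.30862.
True dip = arctan(1.30862) = 52.6°, dipping toward SE (azimuth ≈ 138°).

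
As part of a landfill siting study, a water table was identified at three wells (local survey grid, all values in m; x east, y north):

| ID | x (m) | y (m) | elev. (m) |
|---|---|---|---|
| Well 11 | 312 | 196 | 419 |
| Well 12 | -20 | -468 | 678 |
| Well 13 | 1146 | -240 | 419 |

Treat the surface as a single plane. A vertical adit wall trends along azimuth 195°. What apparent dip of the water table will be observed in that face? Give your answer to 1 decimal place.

Two edge vectors: Well 11→Well 12 = (-332, -664, 259), Well 11→Well 13 = (834, -436, 0).
Normal n = (Well 11→Well 12) × (Well 11→Well 13) = (112924, 216006, 698528).
So ∂z/∂x = −n_x/n_z = −0.16166 and ∂z/∂y = −n_y/n_z = −0.30923.
Unit vector along 195° is (sin 195°, cos 195°) = (-0.2588, -0.9659).
Slope in that direction = a·(-0.2588) + b·(-0.9659) = 0.34053.
Apparent dip = arctan|0.34053| = 18.8° (true dip is 19.2°, so apparent ≤ true as expected).

18.8°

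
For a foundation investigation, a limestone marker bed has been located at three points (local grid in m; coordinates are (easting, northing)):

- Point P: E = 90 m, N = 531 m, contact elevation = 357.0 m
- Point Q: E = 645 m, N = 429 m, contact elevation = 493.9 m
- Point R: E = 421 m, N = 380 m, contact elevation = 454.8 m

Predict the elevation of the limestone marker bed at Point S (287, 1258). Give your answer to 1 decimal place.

268.9 m

Let the plane be z = a·E + b·N + c.
Point Q−Point P: 555a − 102b = 136.9;  Point R−Point P: 331a − 151b = 97.8.
Solving gives a = 0.213742, b = −0.179148.
Then c = 357 − a·90 − b·531 = 432.89.
At (287, 1258): z = 61.3 − 225.4 + 432.89 = 268.9 m.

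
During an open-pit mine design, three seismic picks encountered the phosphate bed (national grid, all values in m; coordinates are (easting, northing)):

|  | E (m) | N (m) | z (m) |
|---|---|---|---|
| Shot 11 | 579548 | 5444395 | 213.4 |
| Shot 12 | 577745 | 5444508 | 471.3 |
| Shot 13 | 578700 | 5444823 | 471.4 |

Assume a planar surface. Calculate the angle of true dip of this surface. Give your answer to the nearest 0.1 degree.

Two edge vectors: Shot 11→Shot 12 = (-1803, 113, 257.9), Shot 11→Shot 13 = (-848, 428, 258).
Normal n = (Shot 11→Shot 12) × (Shot 11→Shot 13) = (-81227.2, 246474.8, -675860).
So ∂z/∂E = −n_x/n_z = −0.12018 and ∂z/∂N = −n_y/n_z = 0.36468.
Gradient magnitude |∇z| = √(a² + b²) = √(0.01444 + 0.13299) = 0.38398.
True dip = arctan(0.38398) = 21.0°, dipping toward SSE (azimuth ≈ 162°).

21.0°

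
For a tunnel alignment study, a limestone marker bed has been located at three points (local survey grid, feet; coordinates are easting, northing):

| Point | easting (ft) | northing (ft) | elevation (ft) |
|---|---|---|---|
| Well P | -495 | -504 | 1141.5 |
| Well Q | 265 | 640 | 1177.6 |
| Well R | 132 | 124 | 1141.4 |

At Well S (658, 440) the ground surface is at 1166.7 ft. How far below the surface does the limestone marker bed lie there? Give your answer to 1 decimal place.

45.3 ft

Two edge vectors: Well P→Well Q = (760, 1144, 36.1), Well P→Well R = (627, 628, -0.1).
Normal n = (Well P→Well Q) × (Well P→Well R) = (-22785.2, 22710.7, -240008).
So ∂z/∂easting = −n_x/n_z = −0.09494 and ∂z/∂northing = −n_y/n_z = 0.09462.
Intercept c from Well P: 1141.5 − 46.99 + 47.69 = 1142.20.
At (658, 440): z_contact = −62.47 + 41.63 + 1142.20 = 1121.37 ft.
Depth below ground = 1166.7 − 1121.37 = 45.3 ft.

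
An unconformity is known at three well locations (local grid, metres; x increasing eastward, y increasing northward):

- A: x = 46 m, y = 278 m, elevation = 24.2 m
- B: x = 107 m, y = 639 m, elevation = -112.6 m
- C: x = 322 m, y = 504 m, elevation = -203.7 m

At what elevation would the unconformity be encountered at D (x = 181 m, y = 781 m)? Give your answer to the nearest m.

Let the plane be z = a·x + b·y + c.
B−A: 61a + 361b = −136.8;  C−A: 276a + 226b = −227.9.
Solving gives a = −0.59820, b = −0.27787.
Then c = 24.2 − a·46 − b·278 = 128.96.
At (181, 781): z = −108.3 − 217.0 + 128.96 = -196.3 m.

-196 m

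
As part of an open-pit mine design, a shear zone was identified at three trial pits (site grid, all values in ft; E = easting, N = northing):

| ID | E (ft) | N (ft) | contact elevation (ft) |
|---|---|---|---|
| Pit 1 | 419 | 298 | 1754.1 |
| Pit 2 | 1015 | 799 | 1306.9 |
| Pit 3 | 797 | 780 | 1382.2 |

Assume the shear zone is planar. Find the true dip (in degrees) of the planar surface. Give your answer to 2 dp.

Let the plane be z = a·E + b·N + c.
Pit 2−Pit 1: 596a + 501b = −447.2;  Pit 3−Pit 1: 378a + 482b = −371.9.
Solving gives a = −0.29857, b = −0.53743.
Gradient magnitude |∇z| = √(a² + b²) = √(0.08915 + 0.28883) = 0.61479.
True dip = arctan(0.61479) = 31.58°, dipping toward NNE (azimuth ≈ 029°).

31.58°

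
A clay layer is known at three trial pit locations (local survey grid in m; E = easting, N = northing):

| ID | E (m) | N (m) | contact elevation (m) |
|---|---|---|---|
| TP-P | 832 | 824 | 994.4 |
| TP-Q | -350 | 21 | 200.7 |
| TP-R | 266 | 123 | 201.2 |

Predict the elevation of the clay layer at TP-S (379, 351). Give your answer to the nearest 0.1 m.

Two edge vectors: TP-P→TP-Q = (-1182, -803, -793.7), TP-P→TP-R = (-566, -701, -793.2).
Normal n = (TP-P→TP-Q) × (TP-P→TP-R) = (80555.9, -488328.2, 374084).
So ∂z/∂E = −n_x/n_z = −0.21534 and ∂z/∂N = −n_y/n_z = 1.30540.
Intercept c from TP-P: 994.4 + 179.16 − 1075.65 = 97.92.
At (379, 351): z = −81.6 + 458.2 + 97.92 = 474.5 m.

474.5 m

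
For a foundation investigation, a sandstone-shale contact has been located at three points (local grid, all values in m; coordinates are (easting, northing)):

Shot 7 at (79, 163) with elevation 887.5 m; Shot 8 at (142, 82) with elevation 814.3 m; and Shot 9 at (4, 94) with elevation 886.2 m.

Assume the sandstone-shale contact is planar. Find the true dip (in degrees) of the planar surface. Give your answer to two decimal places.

Two edge vectors: Shot 7→Shot 8 = (63, -81, -73.2), Shot 7→Shot 9 = (-75, -69, -1.3).
Normal n = (Shot 7→Shot 8) × (Shot 7→Shot 9) = (-4945.5, 5571.9, -10422).
So ∂z/∂E = −n_x/n_z = −0.47453 and ∂z/∂N = −n_y/n_z = 0.53463.
Gradient magnitude |∇z| = √(a² + b²) = √(0.22517 + 0.28583) = 0.71484.
True dip = arctan(0.71484) = 35.56°, dipping toward SE (azimuth ≈ 138°).

35.56°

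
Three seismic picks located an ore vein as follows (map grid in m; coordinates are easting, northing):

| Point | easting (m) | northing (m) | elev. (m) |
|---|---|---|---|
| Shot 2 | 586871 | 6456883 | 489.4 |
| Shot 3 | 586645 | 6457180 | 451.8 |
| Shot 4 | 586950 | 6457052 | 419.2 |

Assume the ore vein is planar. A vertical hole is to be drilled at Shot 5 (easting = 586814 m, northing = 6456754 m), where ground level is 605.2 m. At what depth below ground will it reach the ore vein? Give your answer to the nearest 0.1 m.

Let the plane be z = a·easting + b·northing + c.
Shot 3−Shot 2: −226a + 297b = −37.6;  Shot 4−Shot 2: 79a + 169b = −70.2.
Solving gives a = −0.235090906, b = −0.305490050.
Then c = 489.4 − a·586871 − b·6456883 = 2110970.94.
At (586814, 6456754): z_contact = −137954.63 − 1972474.10 + 2110970.94 = 542.21 m.
Depth below ground = 605.2 − 542.21 = 63.0 m.

63.0 m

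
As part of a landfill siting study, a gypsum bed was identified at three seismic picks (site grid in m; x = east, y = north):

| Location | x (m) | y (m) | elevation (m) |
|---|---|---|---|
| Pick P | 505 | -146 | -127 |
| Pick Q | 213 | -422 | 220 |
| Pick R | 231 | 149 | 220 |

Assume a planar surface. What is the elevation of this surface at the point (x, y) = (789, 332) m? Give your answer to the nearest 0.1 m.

-456.4 m

Two edge vectors: Pick P→Pick Q = (-292, -276, 347), Pick P→Pick R = (-274, 295, 347).
Normal n = (Pick P→Pick Q) × (Pick P→Pick R) = (-198137, 6246, -161764).
So ∂z/∂x = −n_x/n_z = −1.22485 and ∂z/∂y = −n_y/n_z = 0.03861.
Intercept c from Pick P: -127 + 618.55 + 5.64 = 497.19.
At (789, 332): z = −966.4 + 12.8 + 497.19 = -456.4 m.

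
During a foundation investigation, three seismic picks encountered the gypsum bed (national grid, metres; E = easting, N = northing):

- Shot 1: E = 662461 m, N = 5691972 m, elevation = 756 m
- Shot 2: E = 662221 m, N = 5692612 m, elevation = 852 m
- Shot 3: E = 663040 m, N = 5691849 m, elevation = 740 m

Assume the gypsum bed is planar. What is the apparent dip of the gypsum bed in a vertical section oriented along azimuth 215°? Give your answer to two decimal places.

7.23°

Let the plane be z = a·E + b·N + c.
Shot 2−Shot 1: −240a + 640b = 96;  Shot 3−Shot 1: 579a − 123b = −16.
Solving gives a = 0.00460, b = 0.15172.
Unit vector along 215° is (sin 215°, cos 215°) = (-0.5736, -0.8192).
Slope in that direction = a·(-0.5736) + b·(-0.8192) = −0.12692.
Apparent dip = arctan|0.12692| = 7.23° (true dip is 8.6°, so apparent ≤ true as expected).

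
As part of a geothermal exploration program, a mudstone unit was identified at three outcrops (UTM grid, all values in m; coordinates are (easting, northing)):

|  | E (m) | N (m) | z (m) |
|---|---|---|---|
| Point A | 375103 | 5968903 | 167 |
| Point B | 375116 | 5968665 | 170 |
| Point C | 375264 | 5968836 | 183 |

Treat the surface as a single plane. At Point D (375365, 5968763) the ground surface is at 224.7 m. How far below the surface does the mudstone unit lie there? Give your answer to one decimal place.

31.4 m

Let the plane be z = a·E + b·N + c.
Point B−Point A: 13a − 238b = 3;  Point C−Point A: 161a − 67b = 16.
Solving gives a = 0.096322803, b = −0.007343712.
Then c = 167 − a·375103 − b·5968903 = 7869.93.
At (375365, 5968763): z_contact = 36156.21 − 43832.88 + 7869.93 = 193.26 m.
Depth below ground = 224.7 − 193.26 = 31.4 m.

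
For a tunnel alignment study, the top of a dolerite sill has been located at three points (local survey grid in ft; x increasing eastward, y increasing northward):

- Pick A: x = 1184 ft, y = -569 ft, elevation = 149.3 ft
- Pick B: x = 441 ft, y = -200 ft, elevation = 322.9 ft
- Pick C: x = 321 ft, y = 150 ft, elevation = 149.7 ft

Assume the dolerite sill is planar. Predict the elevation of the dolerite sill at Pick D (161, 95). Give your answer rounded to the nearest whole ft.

Let the plane be z = a·x + b·y + c.
Pick B−Pick A: −743a + 369b = 173.6;  Pick C−Pick A: −863a + 719b = 0.4.
Solving gives a = −0.57779, b = −0.69296.
Then c = 149.3 − a·1184 − b·-569 = 439.12.
At (161, 95): z = −93.0 − 65.8 + 439.12 = 280.3 ft.

280 ft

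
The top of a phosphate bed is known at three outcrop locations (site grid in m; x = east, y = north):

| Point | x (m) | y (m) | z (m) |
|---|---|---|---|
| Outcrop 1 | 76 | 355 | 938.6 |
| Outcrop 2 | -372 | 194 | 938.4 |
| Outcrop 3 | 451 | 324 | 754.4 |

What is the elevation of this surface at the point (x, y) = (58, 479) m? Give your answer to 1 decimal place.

Two edge vectors: Outcrop 1→Outcrop 2 = (-448, -161, -0.2), Outcrop 1→Outcrop 3 = (375, -31, -184.2).
Normal n = (Outcrop 1→Outcrop 2) × (Outcrop 1→Outcrop 3) = (29650, -82596.6, 74263).
So ∂z/∂x = −n_x/n_z = −0.39926 and ∂z/∂y = −n_y/n_z = 1.11222.
Intercept c from Outcrop 1: 938.6 + 30.34 − 394.84 = 574.11.
At (58, 479): z = −23.2 + 532.8 + 574.11 = 1083.7 m.

1083.7 m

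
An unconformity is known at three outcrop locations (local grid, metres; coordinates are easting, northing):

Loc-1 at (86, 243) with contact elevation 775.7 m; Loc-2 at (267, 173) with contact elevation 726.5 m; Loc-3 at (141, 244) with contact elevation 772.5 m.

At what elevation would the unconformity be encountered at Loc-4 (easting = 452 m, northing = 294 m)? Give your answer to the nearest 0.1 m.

Let the plane be z = a·easting + b·northing + c.
Loc-2−Loc-1: 181a − 70b = −49.2;  Loc-3−Loc-1: 55a + 1b = −3.2.
Solving gives a = −0.06777, b = 0.52761.
Then c = 775.7 − a·86 − b·243 = 653.32.
At (452, 294): z = −30.6 + 155.1 + 653.32 = 777.8 m.

777.8 m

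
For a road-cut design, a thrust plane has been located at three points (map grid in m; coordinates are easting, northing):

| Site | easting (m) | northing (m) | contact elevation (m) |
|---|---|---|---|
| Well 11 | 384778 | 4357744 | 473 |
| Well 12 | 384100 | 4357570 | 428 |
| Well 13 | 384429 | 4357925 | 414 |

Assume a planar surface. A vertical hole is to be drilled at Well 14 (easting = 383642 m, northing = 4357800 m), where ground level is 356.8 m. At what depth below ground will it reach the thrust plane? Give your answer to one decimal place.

Let the plane be z = a·easting + b·northing + c.
Well 12−Well 11: −678a − 174b = −45;  Well 13−Well 11: −349a + 181b = −59.
Solving gives a = 0.100363054, b = −0.132449140.
Then c = 473 − a·384778 − b·4357744 = 539034.95.
At (383642, 4357800): z_contact = 38503.48 − 577186.86 + 539034.95 = 351.57 m.
Depth below ground = 356.8 − 351.57 = 5.2 m.

5.2 m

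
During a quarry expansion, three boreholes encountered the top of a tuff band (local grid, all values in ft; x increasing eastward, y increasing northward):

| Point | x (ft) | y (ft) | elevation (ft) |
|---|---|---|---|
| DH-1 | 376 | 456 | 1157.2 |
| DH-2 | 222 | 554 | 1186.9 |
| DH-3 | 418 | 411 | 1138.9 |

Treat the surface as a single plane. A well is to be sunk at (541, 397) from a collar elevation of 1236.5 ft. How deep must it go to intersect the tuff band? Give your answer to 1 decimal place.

Let the plane be z = a·x + b·y + c.
DH-2−DH-1: −154a + 98b = 29.7;  DH-3−DH-1: 42a − 45b = −18.3.
Solving gives a = 0.16237, b = 0.55821.
Then c = 1157.2 − a·376 − b·456 = 841.61.
At (541, 397): z_contact = 87.84 + 221.61 + 841.61 = 1151.06 ft.
Depth below ground = 1236.5 − 1151.06 = 85.4 ft.

85.4 ft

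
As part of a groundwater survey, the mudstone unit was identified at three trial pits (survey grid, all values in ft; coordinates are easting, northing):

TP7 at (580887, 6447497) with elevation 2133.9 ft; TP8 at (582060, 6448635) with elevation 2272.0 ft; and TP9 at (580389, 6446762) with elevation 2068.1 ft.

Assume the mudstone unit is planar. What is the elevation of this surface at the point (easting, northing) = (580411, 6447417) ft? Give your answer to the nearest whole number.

2089 ft

Two edge vectors: TP7→TP8 = (1173, 1138, 138.1), TP7→TP9 = (-498, -735, -65.8).
Normal n = (TP7→TP8) × (TP7→TP9) = (26623.1, 8409.6, -295431).
So ∂z/∂easting = −n_x/n_z = 0.09011614 and ∂z/∂northing = −n_y/n_z = 0.02846553.
Intercept c from TP7: 2133.9 − 52347.29 − 183531.42 = −233744.81.
At (580411, 6447417): z = 52304.4 + 183529.1 − 233744.81 = 2088.7 ft.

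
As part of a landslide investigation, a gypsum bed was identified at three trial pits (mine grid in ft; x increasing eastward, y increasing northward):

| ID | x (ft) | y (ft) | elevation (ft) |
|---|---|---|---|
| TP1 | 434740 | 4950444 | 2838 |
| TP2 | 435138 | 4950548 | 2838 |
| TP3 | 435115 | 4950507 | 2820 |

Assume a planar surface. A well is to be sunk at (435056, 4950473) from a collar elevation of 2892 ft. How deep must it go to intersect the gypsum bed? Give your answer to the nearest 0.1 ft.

81.6 ft

Let the plane be z = a·x + b·y + c.
TP2−TP1: 398a + 104b = 0;  TP3−TP1: 375a + 63b = −18.
Solving gives a = −0.134424817, b = 0.514433434.
Then c = 2838 − a·434740 − b·4950444 = −2485396.06.
At (435056, 4950473): z_contact = −58482.32 + 2546688.82 − 2485396.06 = 2810.44 ft.
Depth below ground = 2892 − 2810.44 = 81.6 ft.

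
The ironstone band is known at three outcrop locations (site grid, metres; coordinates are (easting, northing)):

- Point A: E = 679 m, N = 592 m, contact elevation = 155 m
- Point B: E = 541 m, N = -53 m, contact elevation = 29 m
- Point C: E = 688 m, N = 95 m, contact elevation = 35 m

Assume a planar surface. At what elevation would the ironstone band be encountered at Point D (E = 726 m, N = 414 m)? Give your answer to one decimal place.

103.3 m

Let the plane be z = a·E + b·N + c.
Point B−Point A: −138a − 645b = −126;  Point C−Point A: 9a − 497b = −120.
Solving gives a = −0.19865, b = 0.23785.
Then c = 155 − a·679 − b·592 = 149.08.
At (726, 414): z = −144.2 + 98.5 + 149.08 = 103.3 m.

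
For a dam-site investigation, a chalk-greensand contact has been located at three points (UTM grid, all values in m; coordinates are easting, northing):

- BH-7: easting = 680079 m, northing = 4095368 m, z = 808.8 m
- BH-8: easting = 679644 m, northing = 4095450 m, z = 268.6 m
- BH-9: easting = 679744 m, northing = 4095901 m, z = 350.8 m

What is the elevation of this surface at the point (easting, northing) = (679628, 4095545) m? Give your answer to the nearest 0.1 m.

240.5 m

Let the plane be z = a·easting + b·northing + c.
BH-8−BH-7: −435a + 82b = −540.2;  BH-9−BH-7: −335a + 533b = −458.
Solving gives a = 1.224994985, b = −0.089355872.
Then c = 808.8 − a·680079 − b·4095368 = −466339.38.
At (679628, 4095545): z = 832540.9 − 365961.0 − 466339.38 = 240.5 m.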